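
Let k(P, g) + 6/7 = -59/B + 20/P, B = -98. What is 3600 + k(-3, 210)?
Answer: 1056365/294 ≈ 3593.1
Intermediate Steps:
k(P, g) = -25/98 + 20/P (k(P, g) = -6/7 + (-59/(-98) + 20/P) = -6/7 + (-59*(-1/98) + 20/P) = -6/7 + (59/98 + 20/P) = -25/98 + 20/P)
3600 + k(-3, 210) = 3600 + (-25/98 + 20/(-3)) = 3600 + (-25/98 + 20*(-⅓)) = 3600 + (-25/98 - 20/3) = 3600 - 2035/294 = 1056365/294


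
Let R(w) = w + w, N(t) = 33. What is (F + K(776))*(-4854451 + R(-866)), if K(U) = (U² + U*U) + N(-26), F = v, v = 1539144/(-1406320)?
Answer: -1028144493164348531/175790 ≈ -5.8487e+12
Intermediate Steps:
R(w) = 2*w
v = -192393/175790 (v = 1539144*(-1/1406320) = -192393/175790 ≈ -1.0944)
F = -192393/175790 ≈ -1.0944
K(U) = 33 + 2*U² (K(U) = (U² + U*U) + 33 = (U² + U²) + 33 = 2*U² + 33 = 33 + 2*U²)
(F + K(776))*(-4854451 + R(-866)) = (-192393/175790 + (33 + 2*776²))*(-4854451 + 2*(-866)) = (-192393/175790 + (33 + 2*602176))*(-4854451 - 1732) = (-192393/175790 + (33 + 1204352))*(-4856183) = (-192393/175790 + 1204385)*(-4856183) = (211718646757/175790)*(-4856183) = -1028144493164348531/175790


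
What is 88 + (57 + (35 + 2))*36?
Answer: 3472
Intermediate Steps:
88 + (57 + (35 + 2))*36 = 88 + (57 + 37)*36 = 88 + 94*36 = 88 + 3384 = 3472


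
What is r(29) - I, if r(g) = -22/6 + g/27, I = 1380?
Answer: -37330/27 ≈ -1382.6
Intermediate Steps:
r(g) = -11/3 + g/27 (r(g) = -22*⅙ + g*(1/27) = -11/3 + g/27)
r(29) - I = (-11/3 + (1/27)*29) - 1*1380 = (-11/3 + 29/27) - 1380 = -70/27 - 1380 = -37330/27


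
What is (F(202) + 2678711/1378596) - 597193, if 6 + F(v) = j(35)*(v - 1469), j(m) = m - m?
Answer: -823293473893/1378596 ≈ -5.9720e+5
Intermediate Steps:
j(m) = 0
F(v) = -6 (F(v) = -6 + 0*(v - 1469) = -6 + 0*(-1469 + v) = -6 + 0 = -6)
(F(202) + 2678711/1378596) - 597193 = (-6 + 2678711/1378596) - 597193 = -5592865/1378596 - 597193 = -823293473893/1378596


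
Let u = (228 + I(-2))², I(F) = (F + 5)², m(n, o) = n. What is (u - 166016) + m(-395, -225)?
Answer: -110242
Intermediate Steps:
I(F) = (5 + F)²
u = 56169 (u = (228 + (5 - 2)²)² = (228 + 3²)² = (228 + 9)² = 237² = 56169)
(u - 166016) + m(-395, -225) = (56169 - 166016) - 395 = -109847 - 395 = -110242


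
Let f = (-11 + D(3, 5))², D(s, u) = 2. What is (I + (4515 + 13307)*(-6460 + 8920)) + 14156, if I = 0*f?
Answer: 43856276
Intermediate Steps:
f = 81 (f = (-11 + 2)² = (-9)² = 81)
I = 0 (I = 0*81 = 0)
(I + (4515 + 13307)*(-6460 + 8920)) + 14156 = (0 + (4515 + 13307)*(-6460 + 8920)) + 14156 = (0 + 17822*2460) + 14156 = (0 + 43842120) + 14156 = 43842120 + 14156 = 43856276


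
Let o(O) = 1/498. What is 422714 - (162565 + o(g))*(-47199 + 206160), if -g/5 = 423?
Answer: -4289618046653/166 ≈ -2.5841e+10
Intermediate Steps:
g = -2115 (g = -5*423 = -2115)
o(O) = 1/498
422714 - (162565 + o(g))*(-47199 + 206160) = 422714 - (162565 + 1/498)*(-47199 + 206160) = 422714 - 80957371*158961/498 = 422714 - 1*4289688217177/166 = 422714 - 4289688217177/166 = -4289618046653/166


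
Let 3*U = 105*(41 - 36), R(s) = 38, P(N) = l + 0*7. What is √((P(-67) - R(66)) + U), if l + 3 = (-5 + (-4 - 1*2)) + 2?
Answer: 5*√5 ≈ 11.180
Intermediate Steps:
l = -12 (l = -3 + ((-5 + (-4 - 1*2)) + 2) = -3 + ((-5 + (-4 - 2)) + 2) = -3 + ((-5 - 6) + 2) = -3 + (-11 + 2) = -3 - 9 = -12)
P(N) = -12 (P(N) = -12 + 0*7 = -12 + 0 = -12)
U = 175 (U = (105*(41 - 36))/3 = (105*5)/3 = (⅓)*525 = 175)
√((P(-67) - R(66)) + U) = √((-12 - 1*38) + 175) = √((-12 - 38) + 175) = √(-50 + 175) = √125 = 5*√5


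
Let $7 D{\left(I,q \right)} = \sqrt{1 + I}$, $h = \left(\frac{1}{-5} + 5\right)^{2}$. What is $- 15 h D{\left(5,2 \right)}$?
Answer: $- \frac{1728 \sqrt{6}}{35} \approx -120.93$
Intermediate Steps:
$h = \frac{576}{25}$ ($h = \left(- \frac{1}{5} + 5\right)^{2} = \left(\frac{24}{5}\right)^{2} = \frac{576}{25} \approx 23.04$)
$D{\left(I,q \right)} = \frac{\sqrt{1 + I}}{7}$
$- 15 h D{\left(5,2 \right)} = \left(-15\right) \frac{576}{25} \frac{\sqrt{1 + 5}}{7} = - \frac{1728 \frac{\sqrt{6}}{7}}{5} = - \frac{1728 \sqrt{6}}{35}$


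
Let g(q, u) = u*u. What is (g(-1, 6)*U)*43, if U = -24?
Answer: -37152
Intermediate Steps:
g(q, u) = u²
(g(-1, 6)*U)*43 = (6²*(-24))*43 = (36*(-24))*43 = -864*43 = -37152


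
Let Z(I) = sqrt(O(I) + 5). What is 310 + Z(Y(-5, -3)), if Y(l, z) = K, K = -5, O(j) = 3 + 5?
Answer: 310 + sqrt(13) ≈ 313.61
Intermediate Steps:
O(j) = 8
Y(l, z) = -5
Z(I) = sqrt(13) (Z(I) = sqrt(8 + 5) = sqrt(13))
310 + Z(Y(-5, -3)) = 310 + sqrt(13)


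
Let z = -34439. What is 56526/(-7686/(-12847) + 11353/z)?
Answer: 25009240948158/118846163 ≈ 2.1043e+5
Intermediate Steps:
56526/(-7686/(-12847) + 11353/z) = 56526/(-7686/(-12847) + 11353/(-34439)) = 56526/(-7686*(-1/12847) + 11353*(-1/34439)) = 56526/(7686/12847 - 11353/34439) = 56526/(118846163/442437833) = 56526*(442437833/118846163) = 25009240948158/118846163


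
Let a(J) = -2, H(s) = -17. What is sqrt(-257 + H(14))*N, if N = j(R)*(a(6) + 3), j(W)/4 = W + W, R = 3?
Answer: 24*I*sqrt(274) ≈ 397.27*I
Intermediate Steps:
j(W) = 8*W (j(W) = 4*(W + W) = 4*(2*W) = 8*W)
N = 24 (N = (8*3)*(-2 + 3) = 24*1 = 24)
sqrt(-257 + H(14))*N = sqrt(-257 - 17)*24 = sqrt(-274)*24 = (I*sqrt(274))*24 = 24*I*sqrt(274)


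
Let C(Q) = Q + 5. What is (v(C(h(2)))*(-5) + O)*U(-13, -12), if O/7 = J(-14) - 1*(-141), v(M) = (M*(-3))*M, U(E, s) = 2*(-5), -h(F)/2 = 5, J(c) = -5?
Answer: -13270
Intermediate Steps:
h(F) = -10 (h(F) = -2*5 = -10)
U(E, s) = -10
C(Q) = 5 + Q
v(M) = -3*M**2 (v(M) = (-3*M)*M = -3*M**2)
O = 952 (O = 7*(-5 - 1*(-141)) = 7*(-5 + 141) = 7*136 = 952)
(v(C(h(2)))*(-5) + O)*U(-13, -12) = (-3*(5 - 10)**2*(-5) + 952)*(-10) = (-3*(-5)**2*(-5) + 952)*(-10) = (-3*25*(-5) + 952)*(-10) = (-75*(-5) + 952)*(-10) = (375 + 952)*(-10) = 1327*(-10) = -13270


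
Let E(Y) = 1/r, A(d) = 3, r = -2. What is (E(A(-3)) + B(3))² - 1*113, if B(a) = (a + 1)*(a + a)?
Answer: 1757/4 ≈ 439.25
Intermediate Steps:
E(Y) = -½ (E(Y) = 1/(-2) = -½)
B(a) = 2*a*(1 + a) (B(a) = (1 + a)*(2*a) = 2*a*(1 + a))
(E(A(-3)) + B(3))² - 1*113 = (-½ + 2*3*(1 + 3))² - 1*113 = (-½ + 2*3*4)² - 113 = (-½ + 24)² - 113 = (47/2)² - 113 = 2209/4 - 113 = 1757/4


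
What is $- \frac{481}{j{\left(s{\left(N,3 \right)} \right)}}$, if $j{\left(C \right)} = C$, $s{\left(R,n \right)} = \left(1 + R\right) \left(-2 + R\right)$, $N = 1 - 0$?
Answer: $\frac{481}{2} \approx 240.5$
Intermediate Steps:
$N = 1$ ($N = 1 + 0 = 1$)
$- \frac{481}{j{\left(s{\left(N,3 \right)} \right)}} = - \frac{481}{-2 + 1^{2} - 1} = - \frac{481}{-2 + 1 - 1} = - \frac{481}{-2} = \left(-481\right) \left(- \frac{1}{2}\right) = \frac{481}{2}$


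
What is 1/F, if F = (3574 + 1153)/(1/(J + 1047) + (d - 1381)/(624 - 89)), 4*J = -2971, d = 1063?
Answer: -384866/3077726065 ≈ -0.00012505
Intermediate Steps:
J = -2971/4 (J = (¼)*(-2971) = -2971/4 ≈ -742.75)
F = -3077726065/384866 (F = (3574 + 1153)/(1/(-2971/4 + 1047) + (1063 - 1381)/(624 - 89)) = 4727/(1/(1217/4) - 318/535) = 4727/(4/1217 - 318*1/535) = 4727/(4/1217 - 318/535) = 4727/(-384866/651095) = 4727*(-651095/384866) = -3077726065/384866 ≈ -7996.9)
1/F = 1/(-3077726065/384866) = -384866/3077726065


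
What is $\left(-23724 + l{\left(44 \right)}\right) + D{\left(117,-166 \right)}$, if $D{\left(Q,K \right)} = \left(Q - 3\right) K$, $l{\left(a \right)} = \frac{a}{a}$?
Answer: $-42647$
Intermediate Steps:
$l{\left(a \right)} = 1$
$D{\left(Q,K \right)} = K \left(-3 + Q\right)$ ($D{\left(Q,K \right)} = \left(-3 + Q\right) K = K \left(-3 + Q\right)$)
$\left(-23724 + l{\left(44 \right)}\right) + D{\left(117,-166 \right)} = \left(-23724 + 1\right) - 166 \left(-3 + 117\right) = -23723 - 18924 = -42647$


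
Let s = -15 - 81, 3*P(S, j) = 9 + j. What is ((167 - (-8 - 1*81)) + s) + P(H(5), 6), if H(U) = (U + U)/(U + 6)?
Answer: 165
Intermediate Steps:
H(U) = 2*U/(6 + U) (H(U) = (2*U)/(6 + U) = 2*U/(6 + U))
P(S, j) = 3 + j/3 (P(S, j) = (9 + j)/3 = 3 + j/3)
s = -96
((167 - (-8 - 1*81)) + s) + P(H(5), 6) = ((167 - (-8 - 1*81)) - 96) + (3 + (⅓)*6) = ((167 - (-8 - 81)) - 96) + (3 + 2) = ((167 - 1*(-89)) - 96) + 5 = ((167 + 89) - 96) + 5 = (256 - 96) + 5 = 160 + 5 = 165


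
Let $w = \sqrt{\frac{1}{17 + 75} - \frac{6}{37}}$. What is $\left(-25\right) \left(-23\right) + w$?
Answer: $575 + \frac{i \sqrt{438265}}{1702} \approx 575.0 + 0.38896 i$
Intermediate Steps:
$w = \frac{i \sqrt{438265}}{1702}$ ($w = \sqrt{\frac{1}{92} - \frac{6}{37}} = \sqrt{- \frac{515}{3404}} = \frac{i \sqrt{438265}}{1702} \approx 0.38896 i$)
$\left(-25\right) \left(-23\right) + w = \left(-25\right) \left(-23\right) + \frac{i \sqrt{438265}}{1702} = 575 + \frac{i \sqrt{438265}}{1702}$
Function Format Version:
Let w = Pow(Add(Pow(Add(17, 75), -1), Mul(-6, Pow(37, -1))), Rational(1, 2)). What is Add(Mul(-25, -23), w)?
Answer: Add(575, Mul(Rational(1, 1702), I, Pow(438265, Rational(1, 2)))) ≈ Add(575.00, Mul(0.38896, I))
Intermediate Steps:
w = Mul(Rational(1, 1702), I, Pow(438265, Rational(1, 2))) (w = Pow(Add(Pow(92, -1), Mul(-6, Rational(1, 37))), Rational(1, 2)) = Pow(Add(Rational(1, 92), Rational(-6, 37)), Rational(1, 2)) = Pow(Rational(-515, 3404), Rational(1, 2)) = Mul(Rational(1, 1702), I, Pow(438265, Rational(1, 2))) ≈ Mul(0.38896, I))
Add(Mul(-25, -23), w) = Add(Mul(-25, -23), Mul(Rational(1, 1702), I, Pow(438265, Rational(1, 2)))) = Add(575, Mul(Rational(1, 1702), I, Pow(438265, Rational(1, 2))))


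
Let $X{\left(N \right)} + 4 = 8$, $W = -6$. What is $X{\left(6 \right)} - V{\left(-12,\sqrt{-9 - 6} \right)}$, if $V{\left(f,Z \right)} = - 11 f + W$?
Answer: $-122$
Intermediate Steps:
$V{\left(f,Z \right)} = -6 - 11 f$ ($V{\left(f,Z \right)} = - 11 f - 6 = -6 - 11 f$)
$X{\left(N \right)} = 4$ ($X{\left(N \right)} = -4 + 8 = 4$)
$X{\left(6 \right)} - V{\left(-12,\sqrt{-9 - 6} \right)} = 4 - \left(-6 - -132\right) = 4 - \left(-6 + 132\right) = 4 - 126 = -122$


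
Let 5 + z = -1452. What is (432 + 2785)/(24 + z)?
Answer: -3217/1433 ≈ -2.2449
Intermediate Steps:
z = -1457 (z = -5 - 1452 = -1457)
(432 + 2785)/(24 + z) = (432 + 2785)/(24 - 1457) = 3217/(-1433) = 3217*(-1/1433) = -3217/1433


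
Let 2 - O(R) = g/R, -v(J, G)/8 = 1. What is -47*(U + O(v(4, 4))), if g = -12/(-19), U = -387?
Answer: 687469/38 ≈ 18091.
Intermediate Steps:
v(J, G) = -8 (v(J, G) = -8*1 = -8)
g = 12/19 (g = -12*(-1/19) = 12/19 ≈ 0.63158)
O(R) = 2 - 12/(19*R)
-47*(U + O(v(4, 4))) = -47*(-387 + (2 - 12/19/(-8))) = -47*(-387 + (2 - 12/19*(-1/8))) = -47*(-387 + (2 + 3/38)) = -47*(-387 + 79/38) = -47*(-14627/38) = 687469/38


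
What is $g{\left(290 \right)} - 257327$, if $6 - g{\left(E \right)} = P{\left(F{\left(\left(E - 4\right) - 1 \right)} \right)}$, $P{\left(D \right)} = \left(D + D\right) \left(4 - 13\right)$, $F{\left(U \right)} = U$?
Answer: $-252191$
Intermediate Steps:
$P{\left(D \right)} = - 18 D$ ($P{\left(D \right)} = 2 D \left(-9\right) = - 18 D$)
$g{\left(E \right)} = -84 + 18 E$ ($g{\left(E \right)} = 6 - - 18 \left(\left(E - 4\right) - 1\right) = 6 - - 18 \left(\left(-4 + E\right) - 1\right) = 6 - - 18 \left(-5 + E\right) = 6 - \left(90 - 18 E\right) = 6 + \left(-90 + 18 E\right) = -84 + 18 E$)
$g{\left(290 \right)} - 257327 = \left(-84 + 18 \cdot 290\right) - 257327 = \left(-84 + 5220\right) - 257327 = 5136 - 257327 = -252191$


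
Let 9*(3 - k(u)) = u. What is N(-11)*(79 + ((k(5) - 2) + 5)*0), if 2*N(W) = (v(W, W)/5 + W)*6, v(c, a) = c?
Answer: -15642/5 ≈ -3128.4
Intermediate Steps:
k(u) = 3 - u/9
N(W) = 18*W/5 (N(W) = ((W/5 + W)*6)/2 = ((6*W/5)*6)/2 = (36*W/5)/2 = 18*W/5)
N(-11)*(79 + ((k(5) - 2) + 5)*0) = ((18/5)*(-11))*(79 + (((3 - 1/9*5) - 2) + 5)*0) = -198*(79 + (((3 - 5/9) - 2) + 5)*0)/5 = -198*(79 + ((22/9 - 2) + 5)*0)/5 = -198*(79 + (4/9 + 5)*0)/5 = -198*(79 + (49/9)*0)/5 = -198*(79 + 0)/5 = -198/5*79 = -15642/5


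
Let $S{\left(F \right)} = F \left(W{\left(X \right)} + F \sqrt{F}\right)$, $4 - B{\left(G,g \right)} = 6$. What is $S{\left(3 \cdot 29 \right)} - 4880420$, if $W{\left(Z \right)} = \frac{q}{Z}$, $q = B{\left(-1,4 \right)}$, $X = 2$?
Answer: $-4880507 + 7569 \sqrt{87} \approx -4.8099 \cdot 10^{6}$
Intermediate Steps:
$B{\left(G,g \right)} = -2$ ($B{\left(G,g \right)} = 4 - 6 = -2$)
$q = -2$
$W{\left(Z \right)} = - \frac{2}{Z}$
$S{\left(F \right)} = F \left(-1 + F^{\frac{3}{2}}\right)$ ($S{\left(F \right)} = F \left(- \frac{2}{2} + F \sqrt{F}\right) = F \left(\left(-2\right) \frac{1}{2} + F^{\frac{3}{2}}\right) = F \left(-1 + F^{\frac{3}{2}}\right)$)
$S{\left(3 \cdot 29 \right)} - 4880420 = \left(\left(3 \cdot 29\right)^{\frac{5}{2}} - 3 \cdot 29\right) - 4880420 = \left(87^{\frac{5}{2}} - 87\right) - 4880420 = \left(7569 \sqrt{87} - 87\right) - 4880420 = \left(-87 + 7569 \sqrt{87}\right) - 4880420 = -4880507 + 7569 \sqrt{87}$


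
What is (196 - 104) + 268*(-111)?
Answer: -29656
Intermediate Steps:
(196 - 104) + 268*(-111) = 92 - 29748 = -29656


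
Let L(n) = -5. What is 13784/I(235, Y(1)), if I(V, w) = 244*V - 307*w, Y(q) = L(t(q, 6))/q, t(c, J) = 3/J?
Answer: 13784/58875 ≈ 0.23412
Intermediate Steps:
Y(q) = -5/q
I(V, w) = -307*w + 244*V
13784/I(235, Y(1)) = 13784/(-(-1535)/1 + 244*235) = 13784/(-(-1535) + 57340) = 13784/(-307*(-5) + 57340) = 13784/(1535 + 57340) = 13784/58875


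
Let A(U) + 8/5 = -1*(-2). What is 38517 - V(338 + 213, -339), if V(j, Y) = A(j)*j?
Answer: 191483/5 ≈ 38297.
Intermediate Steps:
A(U) = ⅖ (A(U) = -8/5 - 1*(-2) = -8/5 + 2 = ⅖)
V(j, Y) = 2*j/5
38517 - V(338 + 213, -339) = 38517 - 2*(338 + 213)/5 = 38517 - 2*551/5 = 38517 - 1*1102/5 = 38517 - 1102/5 = 191483/5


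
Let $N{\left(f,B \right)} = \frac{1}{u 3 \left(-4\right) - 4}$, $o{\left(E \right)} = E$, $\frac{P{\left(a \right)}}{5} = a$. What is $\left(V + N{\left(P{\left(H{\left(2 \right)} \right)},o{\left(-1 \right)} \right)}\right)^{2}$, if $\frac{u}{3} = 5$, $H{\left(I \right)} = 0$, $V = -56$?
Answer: $\frac{106193025}{33856} \approx 3136.6$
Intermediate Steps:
$P{\left(a \right)} = 5 a$
$u = 15$ ($u = 3 \cdot 5 = 15$)
$N{\left(f,B \right)} = - \frac{1}{184}$ ($N{\left(f,B \right)} = \frac{1}{15 \cdot 3 \left(-4\right) - 4} = \frac{1}{45 \left(-4\right) - 4} = \frac{1}{-180 - 4} = \frac{1}{-184} = - \frac{1}{184}$)
$\left(V + N{\left(P{\left(H{\left(2 \right)} \right)},o{\left(-1 \right)} \right)}\right)^{2} = \left(-56 - \frac{1}{184}\right)^{2} = \left(- \frac{10305}{184}\right)^{2} = \frac{106193025}{33856}$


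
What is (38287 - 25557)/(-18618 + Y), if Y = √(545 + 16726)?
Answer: -79002380/115537551 - 12730*√1919/115537551 ≈ -0.68861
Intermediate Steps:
Y = 3*√1919 (Y = √17271 = 3*√1919 ≈ 131.42)
(38287 - 25557)/(-18618 + Y) = (38287 - 25557)/(-18618 + 3*√1919) = 12730/(-18618 + 3*√1919)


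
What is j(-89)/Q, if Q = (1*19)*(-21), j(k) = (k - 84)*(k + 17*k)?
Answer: -92382/133 ≈ -694.60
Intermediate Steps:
j(k) = 18*k*(-84 + k) (j(k) = (-84 + k)*(18*k) = 18*k*(-84 + k))
Q = -399 (Q = 19*(-21) = -399)
j(-89)/Q = (18*(-89)*(-84 - 89))/(-399) = (18*(-89)*(-173))*(-1/399) = 277146*(-1/399) = -92382/133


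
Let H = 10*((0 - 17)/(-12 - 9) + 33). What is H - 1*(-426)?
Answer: 16046/21 ≈ 764.10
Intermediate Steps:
H = 7100/21 (H = 10*(-17/(-21) + 33) = 10*(-17*(-1/21) + 33) = 10*(17/21 + 33) = 10*(710/21) = 7100/21 ≈ 338.10)
H - 1*(-426) = 7100/21 - 1*(-426) = 7100/21 + 426 = 16046/21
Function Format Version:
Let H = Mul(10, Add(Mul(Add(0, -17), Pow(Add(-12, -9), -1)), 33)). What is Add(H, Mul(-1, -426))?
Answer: Rational(16046, 21) ≈ 764.10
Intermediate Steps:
H = Rational(7100, 21) (H = Mul(10, Add(Mul(-17, Pow(-21, -1)), 33)) = Mul(10, Add(Mul(-17, Rational(-1, 21)), 33)) = Mul(10, Add(Rational(17, 21), 33)) = Mul(10, Rational(710, 21)) = Rational(7100, 21) ≈ 338.10)
Add(H, Mul(-1, -426)) = Add(Rational(7100, 21), Mul(-1, -426)) = Add(Rational(7100, 21), 426) = Rational(16046, 21)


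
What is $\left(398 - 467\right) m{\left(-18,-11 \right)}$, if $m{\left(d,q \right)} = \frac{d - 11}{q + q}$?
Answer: $- \frac{2001}{22} \approx -90.955$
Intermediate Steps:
$m{\left(d,q \right)} = \frac{-11 + d}{2 q}$
$\left(398 - 467\right) m{\left(-18,-11 \right)} = \left(398 - 467\right) \frac{-11 - 18}{2 \left(-11\right)} = - 69 \cdot \frac{1}{2} \left(- \frac{1}{11}\right) \left(-29\right) = \left(-69\right) \frac{29}{22} = - \frac{2001}{22}$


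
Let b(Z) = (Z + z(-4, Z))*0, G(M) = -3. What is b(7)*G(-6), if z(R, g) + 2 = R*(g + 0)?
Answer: 0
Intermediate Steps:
z(R, g) = -2 + R*g (z(R, g) = -2 + R*(g + 0) = -2 + R*g)
b(Z) = 0 (b(Z) = (Z + (-2 - 4*Z))*0 = (-2 - 3*Z)*0 = 0)
b(7)*G(-6) = 0*(-3) = 0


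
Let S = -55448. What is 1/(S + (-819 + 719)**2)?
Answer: -1/45448 ≈ -2.2003e-5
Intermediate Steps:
1/(S + (-819 + 719)**2) = 1/(-55448 + (-819 + 719)**2) = 1/(-55448 + (-100)**2) = 1/(-55448 + 10000) = 1/(-45448) = -1/45448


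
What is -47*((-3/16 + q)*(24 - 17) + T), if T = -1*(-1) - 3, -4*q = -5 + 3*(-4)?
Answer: -19881/16 ≈ -1242.6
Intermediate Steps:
q = 17/4 (q = -(-5 + 3*(-4))/4 = -(-5 - 12)/4 = -¼*(-17) = 17/4 ≈ 4.2500)
T = -2 (T = 1 - 3 = -2)
-47*((-3/16 + q)*(24 - 17) + T) = -47*((-3/16 + 17/4)*(24 - 17) - 2) = -47*((-3*1/16 + 17/4)*7 - 2) = -47*((-3/16 + 17/4)*7 - 2) = -47*((65/16)*7 - 2) = -47*(455/16 - 2) = -47*423/16 = -19881/16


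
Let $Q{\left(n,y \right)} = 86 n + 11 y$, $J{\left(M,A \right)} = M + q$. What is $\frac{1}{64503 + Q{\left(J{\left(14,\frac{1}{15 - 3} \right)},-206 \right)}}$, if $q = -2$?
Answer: $\frac{1}{63269} \approx 1.5806 \cdot 10^{-5}$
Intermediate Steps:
$J{\left(M,A \right)} = -2 + M$ ($J{\left(M,A \right)} = M - 2 = -2 + M$)
$Q{\left(n,y \right)} = 11 y + 86 n$
$\frac{1}{64503 + Q{\left(J{\left(14,\frac{1}{15 - 3} \right)},-206 \right)}} = \frac{1}{64503 + \left(11 \left(-206\right) + 86 \left(-2 + 14\right)\right)} = \frac{1}{64503 + \left(-2266 + 86 \cdot 12\right)} = \frac{1}{64503 + \left(-2266 + 1032\right)} = \frac{1}{64503 - 1234} = \frac{1}{63269}$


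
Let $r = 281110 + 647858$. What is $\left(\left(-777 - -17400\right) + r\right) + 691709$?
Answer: $1637300$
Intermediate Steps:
$r = 928968$
$\left(\left(-777 - -17400\right) + r\right) + 691709 = \left(\left(-777 - -17400\right) + 928968\right) + 691709 = \left(\left(-777 + 17400\right) + 928968\right) + 691709 = \left(16623 + 928968\right) + 691709 = 945591 + 691709 = 1637300$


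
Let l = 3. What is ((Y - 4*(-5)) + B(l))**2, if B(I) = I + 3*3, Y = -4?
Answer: 784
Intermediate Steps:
B(I) = 9 + I (B(I) = I + 9 = 9 + I)
((Y - 4*(-5)) + B(l))**2 = ((-4 - 4*(-5)) + (9 + 3))**2 = ((-4 + 20) + 12)**2 = (16 + 12)**2 = 28**2 = 784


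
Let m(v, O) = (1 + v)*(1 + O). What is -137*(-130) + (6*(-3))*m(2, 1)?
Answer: 17702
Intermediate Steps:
m(v, O) = (1 + O)*(1 + v)
-137*(-130) + (6*(-3))*m(2, 1) = -137*(-130) + (6*(-3))*(1 + 1 + 2 + 1*2) = 17810 - 18*(1 + 1 + 2 + 2) = 17810 - 18*6 = 17810 - 108 = 17702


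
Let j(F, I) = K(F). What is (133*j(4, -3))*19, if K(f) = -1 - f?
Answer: -12635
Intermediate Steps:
j(F, I) = -1 - F
(133*j(4, -3))*19 = (133*(-1 - 1*4))*19 = (133*(-1 - 4))*19 = (133*(-5))*19 = -665*19 = -12635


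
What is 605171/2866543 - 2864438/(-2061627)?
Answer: 9458671571051/5909742445461 ≈ 1.6005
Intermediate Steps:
605171/2866543 - 2864438/(-2061627) = 605171*(1/2866543) - 2864438*(-1/2061627) = 605171/2866543 + 2864438/2061627 = 9458671571051/5909742445461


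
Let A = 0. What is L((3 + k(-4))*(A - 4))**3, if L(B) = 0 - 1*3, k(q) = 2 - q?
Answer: -27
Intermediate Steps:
L(B) = -3 (L(B) = 0 - 3 = -3)
L((3 + k(-4))*(A - 4))**3 = (-3)**3 = -27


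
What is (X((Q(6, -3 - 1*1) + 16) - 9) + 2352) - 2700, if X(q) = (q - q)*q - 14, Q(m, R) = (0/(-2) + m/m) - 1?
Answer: -362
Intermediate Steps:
Q(m, R) = 0 (Q(m, R) = (0*(-½) + 1) - 1 = (0 + 1) - 1 = 1 - 1 = 0)
X(q) = -14 (X(q) = 0*q - 14 = 0 - 14 = -14)
(X((Q(6, -3 - 1*1) + 16) - 9) + 2352) - 2700 = (-14 + 2352) - 2700 = 2338 - 2700 = -362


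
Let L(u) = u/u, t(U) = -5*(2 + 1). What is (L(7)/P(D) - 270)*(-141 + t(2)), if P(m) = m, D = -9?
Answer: 126412/3 ≈ 42137.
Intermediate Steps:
t(U) = -15 (t(U) = -5*3 = -15)
L(u) = 1
(L(7)/P(D) - 270)*(-141 + t(2)) = (1/(-9) - 270)*(-141 - 15) = (1*(-⅑) - 270)*(-156) = (-⅑ - 270)*(-156) = -2431/9*(-156) = 126412/3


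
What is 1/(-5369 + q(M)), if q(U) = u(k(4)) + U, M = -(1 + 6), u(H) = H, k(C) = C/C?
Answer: -1/5375 ≈ -0.00018605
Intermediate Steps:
k(C) = 1
M = -7 (M = -1*7 = -7)
q(U) = 1 + U
1/(-5369 + q(M)) = 1/(-5369 + (1 - 7)) = 1/(-5369 - 6) = 1/(-5375) = -1/5375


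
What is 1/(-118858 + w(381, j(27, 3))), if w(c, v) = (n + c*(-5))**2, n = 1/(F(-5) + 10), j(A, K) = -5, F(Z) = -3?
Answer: 49/171971514 ≈ 2.8493e-7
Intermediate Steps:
n = 1/7 (n = 1/(-3 + 10) = 1/7 ≈ 0.14286)
w(c, v) = (1/7 - 5*c)**2 (w(c, v) = (1/7 + c*(-5))**2 = (1/7 - 5*c)**2)
1/(-118858 + w(381, j(27, 3))) = 1/(-118858 + (-1 + 35*381)**2/49) = 1/(-118858 + (-1 + 13335)**2/49) = 1/(-118858 + (1/49)*13334**2) = 1/(-118858 + (1/49)*177795556) = 1/(-118858 + 177795556/49) = 1/(171971514/49) = 49/171971514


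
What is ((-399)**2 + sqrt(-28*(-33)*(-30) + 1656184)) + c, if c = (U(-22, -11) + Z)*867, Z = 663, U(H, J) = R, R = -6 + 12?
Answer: 739224 + 4*sqrt(101779) ≈ 7.4050e+5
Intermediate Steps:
R = 6
U(H, J) = 6
c = 580023 (c = (6 + 663)*867 = 669*867 = 580023)
((-399)**2 + sqrt(-28*(-33)*(-30) + 1656184)) + c = ((-399)**2 + sqrt(-28*(-33)*(-30) + 1656184)) + 580023 = (159201 + sqrt(924*(-30) + 1656184)) + 580023 = (159201 + sqrt(-27720 + 1656184)) + 580023 = (159201 + sqrt(1628464)) + 580023 = (159201 + 4*sqrt(101779)) + 580023 = 739224 + 4*sqrt(101779)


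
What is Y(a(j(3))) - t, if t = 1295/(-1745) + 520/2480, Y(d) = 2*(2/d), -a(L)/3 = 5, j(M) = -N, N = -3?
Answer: 86263/324570 ≈ 0.26578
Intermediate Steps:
j(M) = 3 (j(M) = -1*(-3) = 3)
a(L) = -15 (a(L) = -3*5 = -15)
Y(d) = 4/d
t = -11521/21638 (t = 1295*(-1/1745) + 520*(1/2480) = -259/349 + 13/62 = -11521/21638 ≈ -0.53244)
Y(a(j(3))) - t = 4/(-15) - 1*(-11521/21638) = 4*(-1/15) + 11521/21638 = -4/15 + 11521/21638 = 86263/324570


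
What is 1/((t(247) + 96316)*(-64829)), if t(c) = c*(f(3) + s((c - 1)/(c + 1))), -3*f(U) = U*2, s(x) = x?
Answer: -124/772263080161 ≈ -1.6057e-10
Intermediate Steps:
f(U) = -2*U/3 (f(U) = -U*2/3 = -2*U/3)
t(c) = c*(-2 + (-1 + c)/(1 + c)) (t(c) = c*(-⅔*3 + (c - 1)/(c + 1)) = c*(-2 + (-1 + c)/(1 + c)))
1/((t(247) + 96316)*(-64829)) = 1/((247*(-3 - 1*247)/(1 + 247) + 96316)*(-64829)) = -1/64829/(247*(-3 - 247)/248 + 96316) = -1/64829/(247*(1/248)*(-250) + 96316) = -1/64829/(-30875/124 + 96316) = -1/64829/(11912309/124) = (124/11912309)*(-1/64829) = -124/772263080161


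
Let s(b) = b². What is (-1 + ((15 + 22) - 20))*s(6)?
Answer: 576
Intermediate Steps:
(-1 + ((15 + 22) - 20))*s(6) = (-1 + ((15 + 22) - 20))*6² = (-1 + (37 - 20))*36 = (-1 + 17)*36 = 16*36 = 576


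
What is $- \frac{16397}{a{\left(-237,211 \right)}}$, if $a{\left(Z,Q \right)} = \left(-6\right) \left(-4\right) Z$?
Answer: $\frac{16397}{5688} \approx 2.8827$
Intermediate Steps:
$a{\left(Z,Q \right)} = 24 Z$
$- \frac{16397}{a{\left(-237,211 \right)}} = - \frac{16397}{24 \left(-237\right)} = - \frac{16397}{-5688} = \left(-16397\right) \left(- \frac{1}{5688}\right) = \frac{16397}{5688}$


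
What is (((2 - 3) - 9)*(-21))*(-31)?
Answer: -6510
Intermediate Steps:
(((2 - 3) - 9)*(-21))*(-31) = ((-1 - 9)*(-21))*(-31) = -10*(-21)*(-31) = 210*(-31) = -6510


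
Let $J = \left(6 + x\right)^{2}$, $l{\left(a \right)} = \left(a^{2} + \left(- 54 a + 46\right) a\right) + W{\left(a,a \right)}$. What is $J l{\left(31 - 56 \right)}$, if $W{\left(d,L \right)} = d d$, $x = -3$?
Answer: $-302850$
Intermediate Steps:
$W{\left(d,L \right)} = d^{2}$
$l{\left(a \right)} = 2 a^{2} + a \left(46 - 54 a\right)$ ($l{\left(a \right)} = \left(a^{2} + \left(- 54 a + 46\right) a\right) + a^{2} = \left(a^{2} + \left(46 - 54 a\right) a\right) + a^{2} = \left(a^{2} + a \left(46 - 54 a\right)\right) + a^{2} = 2 a^{2} + a \left(46 - 54 a\right)$)
$J = 9$ ($J = \left(6 - 3\right)^{2} = 3^{2} = 9$)
$J l{\left(31 - 56 \right)} = 9 \cdot 2 \left(31 - 56\right) \left(23 - 26 \left(31 - 56\right)\right) = 9 \cdot 2 \left(-25\right) \left(23 - -650\right) = 9 \cdot 2 \left(-25\right) \left(23 + 650\right) = 9 \cdot 2 \left(-25\right) 673 = 9 \left(-33650\right) = -302850$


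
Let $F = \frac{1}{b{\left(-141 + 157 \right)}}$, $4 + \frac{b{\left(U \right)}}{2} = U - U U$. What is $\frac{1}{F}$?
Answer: $-488$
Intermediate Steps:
$b{\left(U \right)} = -8 - 2 U^{2} + 2 U$ ($b{\left(U \right)} = -8 + 2 \left(U - U U\right) = -8 + 2 \left(U - U^{2}\right) = -8 - \left(- 2 U + 2 U^{2}\right) = -8 - 2 U^{2} + 2 U$)
$F = - \frac{1}{488}$ ($F = \frac{1}{-8 - 2 \left(-141 + 157\right)^{2} + 2 \left(-141 + 157\right)} = \frac{1}{-8 - 2 \cdot 16^{2} + 2 \cdot 16} = \frac{1}{-8 - 512 + 32} = \frac{1}{-488} = - \frac{1}{488} \approx -0.0020492$)
$\frac{1}{F} = \frac{1}{- \frac{1}{488}} = -488$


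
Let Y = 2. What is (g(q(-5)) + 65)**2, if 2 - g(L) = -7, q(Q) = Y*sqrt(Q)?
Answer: 5476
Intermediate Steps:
q(Q) = 2*sqrt(Q)
g(L) = 9 (g(L) = 2 - 1*(-7) = 2 + 7 = 9)
(g(q(-5)) + 65)**2 = (9 + 65)**2 = 74**2 = 5476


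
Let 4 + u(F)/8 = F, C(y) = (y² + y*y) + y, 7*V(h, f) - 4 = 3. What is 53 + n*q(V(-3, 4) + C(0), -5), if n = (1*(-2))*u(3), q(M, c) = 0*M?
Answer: 53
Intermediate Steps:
V(h, f) = 1 (V(h, f) = 4/7 + (⅐)*3 = 4/7 + 3/7 = 1)
C(y) = y + 2*y² (C(y) = (y² + y²) + y = 2*y² + y = y + 2*y²)
u(F) = -32 + 8*F
q(M, c) = 0
n = 16 (n = (1*(-2))*(-32 + 8*3) = -2*(-32 + 24) = -2*(-8) = 16)
53 + n*q(V(-3, 4) + C(0), -5) = 53 + 16*0 = 53 + 0 = 53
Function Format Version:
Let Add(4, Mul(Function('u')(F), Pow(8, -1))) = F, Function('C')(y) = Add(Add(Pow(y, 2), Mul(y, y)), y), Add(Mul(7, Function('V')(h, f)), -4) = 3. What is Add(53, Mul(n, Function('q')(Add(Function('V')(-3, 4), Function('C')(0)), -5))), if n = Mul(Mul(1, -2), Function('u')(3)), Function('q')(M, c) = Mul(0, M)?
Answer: 53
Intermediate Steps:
Function('V')(h, f) = 1 (Function('V')(h, f) = Add(Rational(4, 7), Mul(Rational(1, 7), 3)) = Add(Rational(4, 7), Rational(3, 7)) = 1)
Function('C')(y) = Add(y, Mul(2, Pow(y, 2))) (Function('C')(y) = Add(Add(Pow(y, 2), Pow(y, 2)), y) = Add(Mul(2, Pow(y, 2)), y) = Add(y, Mul(2, Pow(y, 2))))
Function('u')(F) = Add(-32, Mul(8, F))
Function('q')(M, c) = 0
n = 16 (n = Mul(Mul(1, -2), Add(-32, Mul(8, 3))) = Mul(-2, Add(-32, 24)) = Mul(-2, -8) = 16)
Add(53, Mul(n, Function('q')(Add(Function('V')(-3, 4), Function('C')(0)), -5))) = Add(53, Mul(16, 0)) = Add(53, 0) = 53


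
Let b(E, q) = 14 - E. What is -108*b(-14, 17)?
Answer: -3024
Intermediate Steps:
-108*b(-14, 17) = -108*(14 - 1*(-14)) = -108*(14 + 14) = -108*28 = -3024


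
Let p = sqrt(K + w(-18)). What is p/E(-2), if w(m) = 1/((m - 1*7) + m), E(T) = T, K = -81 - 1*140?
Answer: -6*I*sqrt(2838)/43 ≈ -7.4334*I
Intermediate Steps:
K = -221 (K = -81 - 140 = -221)
w(m) = 1/(-7 + 2*m) (w(m) = 1/((m - 7) + m) = 1/((-7 + m) + m) = 1/(-7 + 2*m))
p = 12*I*sqrt(2838)/43 (p = sqrt(-221 + 1/(-7 + 2*(-18))) = sqrt(-221 + 1/(-7 - 36)) = sqrt(-221 + 1/(-43)) = sqrt(-221 - 1/43) = sqrt(-9504/43) = 12*I*sqrt(2838)/43 ≈ 14.867*I)
p/E(-2) = (12*I*sqrt(2838)/43)/(-2) = (12*I*sqrt(2838)/43)*(-1/2) = -6*I*sqrt(2838)/43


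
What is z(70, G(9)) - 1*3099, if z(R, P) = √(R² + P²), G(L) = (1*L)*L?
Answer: -3099 + √11461 ≈ -2991.9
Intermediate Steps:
G(L) = L² (G(L) = L*L = L²)
z(R, P) = √(P² + R²)
z(70, G(9)) - 1*3099 = √((9²)² + 70²) - 1*3099 = √(81² + 4900) - 3099 = √(6561 + 4900) - 3099 = √11461 - 3099 = -3099 + √11461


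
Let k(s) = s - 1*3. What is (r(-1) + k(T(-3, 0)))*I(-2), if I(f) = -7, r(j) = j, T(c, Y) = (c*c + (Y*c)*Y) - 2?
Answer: -21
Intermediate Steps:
T(c, Y) = -2 + c² + c*Y² (T(c, Y) = (c² + c*Y²) - 2 = -2 + c² + c*Y²)
k(s) = -3 + s (k(s) = s - 3 = -3 + s)
(r(-1) + k(T(-3, 0)))*I(-2) = (-1 + (-3 + (-2 + (-3)² - 3*0²)))*(-7) = (-1 + (-3 + (-2 + 9 - 3*0)))*(-7) = (-1 + (-3 + (-2 + 9 + 0)))*(-7) = (-1 + (-3 + 7))*(-7) = (-1 + 4)*(-7) = 3*(-7) = -21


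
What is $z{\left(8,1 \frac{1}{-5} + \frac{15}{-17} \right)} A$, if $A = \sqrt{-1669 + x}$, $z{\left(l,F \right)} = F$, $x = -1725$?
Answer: $- \frac{92 i \sqrt{3394}}{85} \approx - 63.056 i$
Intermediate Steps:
$A = i \sqrt{3394}$ ($A = \sqrt{-1669 - 1725} = \sqrt{-3394} = i \sqrt{3394} \approx 58.258 i$)
$z{\left(8,1 \frac{1}{-5} + \frac{15}{-17} \right)} A = \left(1 \frac{1}{-5} + \frac{15}{-17}\right) i \sqrt{3394} = \left(1 \left(- \frac{1}{5}\right) + 15 \left(- \frac{1}{17}\right)\right) i \sqrt{3394} = \left(- \frac{1}{5} - \frac{15}{17}\right) i \sqrt{3394} = - \frac{92 i \sqrt{3394}}{85}$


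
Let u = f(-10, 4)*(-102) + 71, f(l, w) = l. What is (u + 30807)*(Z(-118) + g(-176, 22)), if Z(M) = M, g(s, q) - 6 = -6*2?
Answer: -3955352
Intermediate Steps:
g(s, q) = -6 (g(s, q) = 6 - 6*2 = 6 - 12 = -6)
u = 1091 (u = -10*(-102) + 71 = 1020 + 71 = 1091)
(u + 30807)*(Z(-118) + g(-176, 22)) = (1091 + 30807)*(-118 - 6) = 31898*(-124) = -3955352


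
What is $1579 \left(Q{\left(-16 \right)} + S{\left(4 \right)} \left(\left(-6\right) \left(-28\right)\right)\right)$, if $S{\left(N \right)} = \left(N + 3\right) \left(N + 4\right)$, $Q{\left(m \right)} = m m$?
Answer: $15259456$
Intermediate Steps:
$Q{\left(m \right)} = m^{2}$
$S{\left(N \right)} = \left(3 + N\right) \left(4 + N\right)$
$1579 \left(Q{\left(-16 \right)} + S{\left(4 \right)} \left(\left(-6\right) \left(-28\right)\right)\right) = 1579 \left(\left(-16\right)^{2} + \left(12 + 4^{2} + 7 \cdot 4\right) \left(\left(-6\right) \left(-28\right)\right)\right) = 1579 \left(256 + \left(12 + 16 + 28\right) 168\right) = 1579 \left(256 + 56 \cdot 168\right) = 1579 \left(256 + 9408\right) = 1579 \cdot 9664 = 15259456$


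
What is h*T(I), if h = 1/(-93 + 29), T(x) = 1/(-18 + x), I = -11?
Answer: 1/1856 ≈ 0.00053879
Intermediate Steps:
h = -1/64 (h = 1/(-64) = -1/64 ≈ -0.015625)
h*T(I) = -1/(64*(-18 - 11)) = -1/64/(-29) = -1/64*(-1/29) = 1/1856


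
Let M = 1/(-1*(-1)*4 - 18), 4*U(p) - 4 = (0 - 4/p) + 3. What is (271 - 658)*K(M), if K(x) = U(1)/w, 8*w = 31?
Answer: -2322/31 ≈ -74.903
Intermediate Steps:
U(p) = 7/4 - 1/p (U(p) = 1 + ((0 - 4/p) + 3)/4 = 1 + (-4/p + 3)/4 = 1 + (3 - 4/p)/4 = 1 + (¾ - 1/p) = 7/4 - 1/p)
w = 31/8 (w = (⅛)*31 = 31/8 ≈ 3.8750)
M = -1/14 (M = 1/(1*4 - 18) = 1/(4 - 18) = 1/(-14) = -1/14 ≈ -0.071429)
K(x) = 6/31 (K(x) = (7/4 - 1/1)/(31/8) = (7/4 - 1*1)*(8/31) = (7/4 - 1)*(8/31) = (¾)*(8/31) = 6/31)
(271 - 658)*K(M) = (271 - 658)*(6/31) = -387*6/31 = -2322/31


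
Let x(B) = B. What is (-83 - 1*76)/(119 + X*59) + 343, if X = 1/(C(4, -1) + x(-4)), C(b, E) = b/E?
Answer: 305027/893 ≈ 341.58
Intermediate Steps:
X = -⅛ (X = 1/(4/(-1) - 4) = 1/(4*(-1) - 4) = 1/(-4 - 4) = 1/(-8) = -⅛ ≈ -0.12500)
(-83 - 1*76)/(119 + X*59) + 343 = (-83 - 1*76)/(119 - ⅛*59) + 343 = (-83 - 76)/(119 - 59/8) + 343 = -159/(893/8) + 343 = (8/893)*(-159) + 343 = -1272/893 + 343 = 305027/893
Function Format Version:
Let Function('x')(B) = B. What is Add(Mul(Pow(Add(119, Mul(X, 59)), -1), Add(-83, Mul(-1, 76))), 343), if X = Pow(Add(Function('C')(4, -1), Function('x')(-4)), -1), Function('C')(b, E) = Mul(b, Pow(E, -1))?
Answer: Rational(305027, 893) ≈ 341.58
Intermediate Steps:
X = Rational(-1, 8) (X = Pow(Add(Mul(4, Pow(-1, -1)), -4), -1) = Pow(Add(Mul(4, -1), -4), -1) = Pow(Add(-4, -4), -1) = Pow(-8, -1) = Rational(-1, 8) ≈ -0.12500)
Add(Mul(Pow(Add(119, Mul(X, 59)), -1), Add(-83, Mul(-1, 76))), 343) = Add(Mul(Pow(Add(119, Mul(Rational(-1, 8), 59)), -1), Add(-83, Mul(-1, 76))), 343) = Add(Mul(Pow(Add(119, Rational(-59, 8)), -1), Add(-83, -76)), 343) = Add(Mul(Pow(Rational(893, 8), -1), -159), 343) = Add(Mul(Rational(8, 893), -159), 343) = Add(Rational(-1272, 893), 343) = Rational(305027, 893)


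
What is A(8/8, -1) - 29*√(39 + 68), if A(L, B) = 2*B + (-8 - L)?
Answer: -11 - 29*√107 ≈ -310.98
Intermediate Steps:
A(L, B) = -8 - L + 2*B
A(8/8, -1) - 29*√(39 + 68) = (-8 - 8/8 + 2*(-1)) - 29*√(39 + 68) = (-8 - 8/8 - 2) - 29*√107 = (-8 - 1*1 - 2) - 29*√107 = (-8 - 1 - 2) - 29*√107 = -11 - 29*√107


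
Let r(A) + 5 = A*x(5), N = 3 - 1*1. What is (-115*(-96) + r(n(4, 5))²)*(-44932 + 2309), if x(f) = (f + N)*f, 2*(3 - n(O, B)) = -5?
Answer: -7876091055/4 ≈ -1.9690e+9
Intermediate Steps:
n(O, B) = 11/2 (n(O, B) = 3 - ½*(-5) = 3 + 5/2 = 11/2)
N = 2 (N = 3 - 1 = 2)
x(f) = f*(2 + f) (x(f) = (f + 2)*f = (2 + f)*f = f*(2 + f))
r(A) = -5 + 35*A (r(A) = -5 + A*(5*(2 + 5)) = -5 + A*(5*7) = -5 + A*35 = -5 + 35*A)
(-115*(-96) + r(n(4, 5))²)*(-44932 + 2309) = (-115*(-96) + (-5 + 35*(11/2))²)*(-44932 + 2309) = (11040 + (-5 + 385/2)²)*(-42623) = (11040 + (375/2)²)*(-42623) = (11040 + 140625/4)*(-42623) = (184785/4)*(-42623) = -7876091055/4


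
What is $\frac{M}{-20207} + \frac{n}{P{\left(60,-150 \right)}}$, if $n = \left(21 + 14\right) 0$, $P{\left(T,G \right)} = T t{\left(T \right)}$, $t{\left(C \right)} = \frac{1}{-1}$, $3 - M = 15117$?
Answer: $\frac{1374}{1837} \approx 0.74796$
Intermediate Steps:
$M = -15114$ ($M = 3 - 15117 = -15114$)
$t{\left(C \right)} = -1$
$P{\left(T,G \right)} = - T$ ($P{\left(T,G \right)} = T \left(-1\right) = - T$)
$n = 0$ ($n = 35 \cdot 0 = 0$)
$\frac{M}{-20207} + \frac{n}{P{\left(60,-150 \right)}} = - \frac{15114}{-20207} + \frac{0}{\left(-1\right) 60} = \left(-15114\right) \left(- \frac{1}{20207}\right) + \frac{0}{-60} = \frac{1374}{1837} + 0 \left(- \frac{1}{60}\right) = \frac{1374}{1837} + 0 = \frac{1374}{1837}$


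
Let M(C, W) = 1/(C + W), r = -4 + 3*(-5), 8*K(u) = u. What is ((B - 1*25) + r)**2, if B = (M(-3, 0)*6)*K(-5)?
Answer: 29241/16 ≈ 1827.6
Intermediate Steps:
K(u) = u/8
r = -19 (r = -4 - 15 = -19)
B = 5/4 (B = (6/(-3 + 0))*((1/8)*(-5)) = (6/(-3))*(-5/8) = -1/3*6*(-5/8) = -2*(-5/8) = 5/4 ≈ 1.2500)
((B - 1*25) + r)**2 = ((5/4 - 1*25) - 19)**2 = ((5/4 - 25) - 19)**2 = (-95/4 - 19)**2 = (-171/4)**2 = 29241/16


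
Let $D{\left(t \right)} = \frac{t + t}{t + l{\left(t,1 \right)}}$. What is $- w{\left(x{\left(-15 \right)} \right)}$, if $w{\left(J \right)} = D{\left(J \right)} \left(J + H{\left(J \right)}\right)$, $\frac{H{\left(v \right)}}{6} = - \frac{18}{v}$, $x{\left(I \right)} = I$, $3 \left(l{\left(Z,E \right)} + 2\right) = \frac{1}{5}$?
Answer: $\frac{1755}{127} \approx 13.819$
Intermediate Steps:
$l{\left(Z,E \right)} = - \frac{29}{15}$ ($l{\left(Z,E \right)} = -2 + \frac{1}{3 \cdot 5} = -2 + \frac{1}{3} \cdot \frac{1}{5} = -2 + \frac{1}{15} = - \frac{29}{15}$)
$H{\left(v \right)} = - \frac{108}{v}$ ($H{\left(v \right)} = 6 \left(- \frac{18}{v}\right) = - \frac{108}{v}$)
$D{\left(t \right)} = \frac{2 t}{- \frac{29}{15} + t}$ ($D{\left(t \right)} = \frac{t + t}{t - \frac{29}{15}} = \frac{2 t}{- \frac{29}{15} + t}$)
$w{\left(J \right)} = \frac{30 J \left(J - \frac{108}{J}\right)}{-29 + 15 J}$ ($w{\left(J \right)} = \frac{30 J}{-29 + 15 J} \left(J - \frac{108}{J}\right) = \frac{30 J \left(J - \frac{108}{J}\right)}{-29 + 15 J}$)
$- w{\left(x{\left(-15 \right)} \right)} = - \frac{30 \left(-108 + \left(-15\right)^{2}\right)}{-29 + 15 \left(-15\right)} = - \frac{30 \left(-108 + 225\right)}{-29 - 225} = - \frac{30 \cdot 117}{-254} = - \frac{30 \left(-1\right) 117}{254} = \left(-1\right) \left(- \frac{1755}{127}\right) = \frac{1755}{127}$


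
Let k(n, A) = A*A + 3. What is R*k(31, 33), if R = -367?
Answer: -400764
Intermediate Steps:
k(n, A) = 3 + A**2 (k(n, A) = A**2 + 3 = 3 + A**2)
R*k(31, 33) = -367*(3 + 33**2) = -367*(3 + 1089) = -367*1092 = -400764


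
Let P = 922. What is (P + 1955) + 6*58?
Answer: 3225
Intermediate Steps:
(P + 1955) + 6*58 = (922 + 1955) + 6*58 = 2877 + 348 = 3225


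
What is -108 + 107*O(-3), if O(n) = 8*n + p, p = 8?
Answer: -1820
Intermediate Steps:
O(n) = 8 + 8*n (O(n) = 8*n + 8 = 8 + 8*n)
-108 + 107*O(-3) = -108 + 107*(8 + 8*(-3)) = -108 + 107*(8 - 24) = -108 + 107*(-16) = -108 - 1712 = -1820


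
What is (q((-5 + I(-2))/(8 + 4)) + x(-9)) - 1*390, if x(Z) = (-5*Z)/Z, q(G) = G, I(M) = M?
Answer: -4747/12 ≈ -395.58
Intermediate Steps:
x(Z) = -5
(q((-5 + I(-2))/(8 + 4)) + x(-9)) - 1*390 = ((-5 - 2)/(8 + 4) - 5) - 1*390 = (-7/12 - 5) - 390 = -67/12 - 390 = -4747/12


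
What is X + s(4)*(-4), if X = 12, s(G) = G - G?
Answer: 12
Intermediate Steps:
s(G) = 0
X + s(4)*(-4) = 12 + 0*(-4) = 12 + 0 = 12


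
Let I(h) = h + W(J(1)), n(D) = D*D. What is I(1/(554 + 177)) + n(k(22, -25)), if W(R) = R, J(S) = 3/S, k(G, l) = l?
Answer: 459069/731 ≈ 628.00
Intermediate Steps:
n(D) = D²
I(h) = 3 + h (I(h) = h + 3/1 = h + 3*1 = h + 3 = 3 + h)
I(1/(554 + 177)) + n(k(22, -25)) = (3 + 1/(554 + 177)) + (-25)² = (3 + 1/731) + 625 = 2194/731 + 625 = 459069/731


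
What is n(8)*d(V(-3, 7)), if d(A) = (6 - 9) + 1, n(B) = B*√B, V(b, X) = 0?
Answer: -32*√2 ≈ -45.255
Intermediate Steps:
n(B) = B^(3/2)
d(A) = -2 (d(A) = -3 + 1 = -2)
n(8)*d(V(-3, 7)) = 8^(3/2)*(-2) = (16*√2)*(-2) = -32*√2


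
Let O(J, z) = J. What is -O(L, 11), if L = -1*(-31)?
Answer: -31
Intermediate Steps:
L = 31
-O(L, 11) = -1*31 = -31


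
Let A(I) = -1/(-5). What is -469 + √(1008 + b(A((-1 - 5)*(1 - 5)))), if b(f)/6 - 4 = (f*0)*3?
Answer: -469 + 2*√258 ≈ -436.88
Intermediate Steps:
A(I) = ⅕ (A(I) = -1*(-⅕) = ⅕)
b(f) = 24 (b(f) = 24 + 6*((f*0)*3) = 24 + 6*(0*3) = 24 + 6*0 = 24 + 0 = 24)
-469 + √(1008 + b(A((-1 - 5)*(1 - 5)))) = -469 + √(1008 + 24) = -469 + √1032 = -469 + 2*√258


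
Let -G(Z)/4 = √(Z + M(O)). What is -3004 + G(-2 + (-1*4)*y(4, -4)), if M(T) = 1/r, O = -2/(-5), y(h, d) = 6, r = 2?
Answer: -3004 - 2*I*√102 ≈ -3004.0 - 20.199*I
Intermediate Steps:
O = ⅖ (O = -2*(-⅕) = ⅖ ≈ 0.40000)
M(T) = ½ (M(T) = 1/2 = ½)
G(Z) = -4*√(½ + Z) (G(Z) = -4*√(Z + ½) = -4*√(½ + Z))
-3004 + G(-2 + (-1*4)*y(4, -4)) = -3004 - 2*√(2 + 4*(-2 - 1*4*6)) = -3004 - 2*√(2 + 4*(-2 - 4*6)) = -3004 - 2*√(2 + 4*(-2 - 24)) = -3004 - 2*√(2 + 4*(-26)) = -3004 - 2*√(2 - 104) = -3004 - 2*I*√102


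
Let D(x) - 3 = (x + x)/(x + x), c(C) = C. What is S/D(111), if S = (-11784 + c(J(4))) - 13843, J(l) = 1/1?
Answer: -12813/2 ≈ -6406.5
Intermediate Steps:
J(l) = 1
D(x) = 4 (D(x) = 3 + (x + x)/(x + x) = 3 + (2*x)/((2*x)) = 3 + (2*x)*(1/(2*x)) = 3 + 1 = 4)
S = -25626 (S = (-11784 + 1) - 13843 = -11783 - 13843 = -25626)
S/D(111) = -25626/4 = -25626*1/4 = -12813/2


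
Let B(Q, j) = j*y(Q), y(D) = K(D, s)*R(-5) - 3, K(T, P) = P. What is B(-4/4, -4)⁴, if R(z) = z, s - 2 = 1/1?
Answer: 26873856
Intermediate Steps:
s = 3 (s = 2 + 1/1 = 2 + 1 = 3)
y(D) = -18 (y(D) = 3*(-5) - 3 = -15 - 3 = -18)
B(Q, j) = -18*j (B(Q, j) = j*(-18) = -18*j)
B(-4/4, -4)⁴ = (-18*(-4))⁴ = 72⁴ = 26873856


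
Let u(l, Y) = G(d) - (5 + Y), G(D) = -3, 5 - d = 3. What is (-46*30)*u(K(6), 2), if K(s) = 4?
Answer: 13800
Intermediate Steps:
d = 2 (d = 5 - 1*3 = 5 - 3 = 2)
u(l, Y) = -8 - Y (u(l, Y) = -3 - (5 + Y) = -3 + (-5 - Y) = -8 - Y)
(-46*30)*u(K(6), 2) = (-46*30)*(-8 - 1*2) = -1380*(-8 - 2) = -1380*(-10) = 13800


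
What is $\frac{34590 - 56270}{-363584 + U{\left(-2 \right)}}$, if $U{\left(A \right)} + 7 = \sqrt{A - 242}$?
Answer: $\frac{1576530576}{26439683105} + \frac{8672 i \sqrt{61}}{26439683105} \approx 0.059627 + 2.5617 \cdot 10^{-6} i$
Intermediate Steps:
$U{\left(A \right)} = -7 + \sqrt{-242 + A}$ ($U{\left(A \right)} = -7 + \sqrt{A - 242} = -7 + \sqrt{-242 + A}$)
$\frac{34590 - 56270}{-363584 + U{\left(-2 \right)}} = \frac{34590 - 56270}{-363584 - \left(7 - \sqrt{-242 - 2}\right)} = - \frac{21680}{-363584 - \left(7 - \sqrt{-244}\right)} = - \frac{21680}{-363584 - \left(7 - 2 i \sqrt{61}\right)} = - \frac{21680}{-363591 + 2 i \sqrt{61}}$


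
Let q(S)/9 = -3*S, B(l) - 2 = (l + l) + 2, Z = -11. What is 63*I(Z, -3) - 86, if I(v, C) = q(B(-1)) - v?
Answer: -2795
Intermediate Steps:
B(l) = 4 + 2*l (B(l) = 2 + ((l + l) + 2) = 2 + (2*l + 2) = 2 + (2 + 2*l) = 4 + 2*l)
q(S) = -27*S (q(S) = 9*(-3*S) = -27*S)
I(v, C) = -54 - v (I(v, C) = -27*(4 + 2*(-1)) - v = -27*(4 - 2) - v = -27*2 - v = -54 - v)
63*I(Z, -3) - 86 = 63*(-54 - 1*(-11)) - 86 = 63*(-54 + 11) - 86 = 63*(-43) - 86 = -2709 - 86 = -2795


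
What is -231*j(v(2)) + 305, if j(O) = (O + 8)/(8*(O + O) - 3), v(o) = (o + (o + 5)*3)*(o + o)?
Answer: 424945/1469 ≈ 289.27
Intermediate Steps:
v(o) = 2*o*(15 + 4*o) (v(o) = (o + (5 + o)*3)*(2*o) = (o + (15 + 3*o))*(2*o) = (15 + 4*o)*(2*o) = 2*o*(15 + 4*o))
j(O) = (8 + O)/(-3 + 16*O) (j(O) = (8 + O)/(8*(2*O) - 3) = (8 + O)/(16*O - 3) = (8 + O)/(-3 + 16*O))
-231*j(v(2)) + 305 = -231*(8 + 2*2*(15 + 4*2))/(-3 + 16*(2*2*(15 + 4*2))) + 305 = -231*(8 + 2*2*(15 + 8))/(-3 + 16*(2*2*(15 + 8))) + 305 = -231*(8 + 2*2*23)/(-3 + 16*(2*2*23)) + 305 = -231*(8 + 92)/(-3 + 16*92) + 305 = -231*100/(-3 + 1472) + 305 = -231*100/1469 + 305 = -23100/1469 + 305 = 424945/1469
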